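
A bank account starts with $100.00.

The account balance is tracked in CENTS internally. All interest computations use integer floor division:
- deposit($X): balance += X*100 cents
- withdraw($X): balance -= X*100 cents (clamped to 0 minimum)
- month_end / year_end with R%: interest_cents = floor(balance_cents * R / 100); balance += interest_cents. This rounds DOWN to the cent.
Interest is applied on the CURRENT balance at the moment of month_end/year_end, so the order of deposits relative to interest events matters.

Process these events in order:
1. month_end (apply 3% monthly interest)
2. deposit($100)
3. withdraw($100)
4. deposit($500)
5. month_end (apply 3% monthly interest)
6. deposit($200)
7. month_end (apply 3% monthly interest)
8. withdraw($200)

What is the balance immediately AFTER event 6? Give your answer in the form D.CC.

Answer: 821.09

Derivation:
After 1 (month_end (apply 3% monthly interest)): balance=$103.00 total_interest=$3.00
After 2 (deposit($100)): balance=$203.00 total_interest=$3.00
After 3 (withdraw($100)): balance=$103.00 total_interest=$3.00
After 4 (deposit($500)): balance=$603.00 total_interest=$3.00
After 5 (month_end (apply 3% monthly interest)): balance=$621.09 total_interest=$21.09
After 6 (deposit($200)): balance=$821.09 total_interest=$21.09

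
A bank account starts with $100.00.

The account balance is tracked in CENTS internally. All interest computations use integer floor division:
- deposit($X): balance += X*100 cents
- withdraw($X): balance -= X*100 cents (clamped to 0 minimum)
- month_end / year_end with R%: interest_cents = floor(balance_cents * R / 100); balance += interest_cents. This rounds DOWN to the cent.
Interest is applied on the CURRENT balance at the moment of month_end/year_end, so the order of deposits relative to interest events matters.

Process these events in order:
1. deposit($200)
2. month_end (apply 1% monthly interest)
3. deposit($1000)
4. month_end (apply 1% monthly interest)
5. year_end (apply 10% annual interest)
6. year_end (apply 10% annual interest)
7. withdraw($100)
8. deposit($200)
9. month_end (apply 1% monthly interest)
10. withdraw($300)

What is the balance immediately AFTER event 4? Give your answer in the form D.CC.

Answer: 1316.03

Derivation:
After 1 (deposit($200)): balance=$300.00 total_interest=$0.00
After 2 (month_end (apply 1% monthly interest)): balance=$303.00 total_interest=$3.00
After 3 (deposit($1000)): balance=$1303.00 total_interest=$3.00
After 4 (month_end (apply 1% monthly interest)): balance=$1316.03 total_interest=$16.03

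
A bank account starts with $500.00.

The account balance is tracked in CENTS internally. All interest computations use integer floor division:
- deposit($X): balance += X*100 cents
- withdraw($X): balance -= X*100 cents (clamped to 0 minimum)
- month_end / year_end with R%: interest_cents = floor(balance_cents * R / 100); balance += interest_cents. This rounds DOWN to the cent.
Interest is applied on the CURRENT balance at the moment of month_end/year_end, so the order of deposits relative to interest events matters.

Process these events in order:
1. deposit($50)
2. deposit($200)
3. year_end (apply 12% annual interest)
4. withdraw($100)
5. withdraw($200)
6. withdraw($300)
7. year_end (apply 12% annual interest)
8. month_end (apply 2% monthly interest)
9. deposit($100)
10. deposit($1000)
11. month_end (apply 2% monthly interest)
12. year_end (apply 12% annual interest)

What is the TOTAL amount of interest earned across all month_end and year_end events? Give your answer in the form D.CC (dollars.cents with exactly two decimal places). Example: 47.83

After 1 (deposit($50)): balance=$550.00 total_interest=$0.00
After 2 (deposit($200)): balance=$750.00 total_interest=$0.00
After 3 (year_end (apply 12% annual interest)): balance=$840.00 total_interest=$90.00
After 4 (withdraw($100)): balance=$740.00 total_interest=$90.00
After 5 (withdraw($200)): balance=$540.00 total_interest=$90.00
After 6 (withdraw($300)): balance=$240.00 total_interest=$90.00
After 7 (year_end (apply 12% annual interest)): balance=$268.80 total_interest=$118.80
After 8 (month_end (apply 2% monthly interest)): balance=$274.17 total_interest=$124.17
After 9 (deposit($100)): balance=$374.17 total_interest=$124.17
After 10 (deposit($1000)): balance=$1374.17 total_interest=$124.17
After 11 (month_end (apply 2% monthly interest)): balance=$1401.65 total_interest=$151.65
After 12 (year_end (apply 12% annual interest)): balance=$1569.84 total_interest=$319.84

Answer: 319.84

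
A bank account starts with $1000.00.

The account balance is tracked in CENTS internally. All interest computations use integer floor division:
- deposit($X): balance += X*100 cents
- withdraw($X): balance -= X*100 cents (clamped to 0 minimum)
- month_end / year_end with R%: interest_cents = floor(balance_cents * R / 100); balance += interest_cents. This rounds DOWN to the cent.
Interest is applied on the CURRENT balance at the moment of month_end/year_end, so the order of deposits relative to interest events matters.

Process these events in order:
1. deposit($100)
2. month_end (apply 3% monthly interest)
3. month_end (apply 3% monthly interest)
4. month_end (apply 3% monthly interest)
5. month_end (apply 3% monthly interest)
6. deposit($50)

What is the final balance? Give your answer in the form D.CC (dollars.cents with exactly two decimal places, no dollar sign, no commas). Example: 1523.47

Answer: 1288.04

Derivation:
After 1 (deposit($100)): balance=$1100.00 total_interest=$0.00
After 2 (month_end (apply 3% monthly interest)): balance=$1133.00 total_interest=$33.00
After 3 (month_end (apply 3% monthly interest)): balance=$1166.99 total_interest=$66.99
After 4 (month_end (apply 3% monthly interest)): balance=$1201.99 total_interest=$101.99
After 5 (month_end (apply 3% monthly interest)): balance=$1238.04 total_interest=$138.04
After 6 (deposit($50)): balance=$1288.04 total_interest=$138.04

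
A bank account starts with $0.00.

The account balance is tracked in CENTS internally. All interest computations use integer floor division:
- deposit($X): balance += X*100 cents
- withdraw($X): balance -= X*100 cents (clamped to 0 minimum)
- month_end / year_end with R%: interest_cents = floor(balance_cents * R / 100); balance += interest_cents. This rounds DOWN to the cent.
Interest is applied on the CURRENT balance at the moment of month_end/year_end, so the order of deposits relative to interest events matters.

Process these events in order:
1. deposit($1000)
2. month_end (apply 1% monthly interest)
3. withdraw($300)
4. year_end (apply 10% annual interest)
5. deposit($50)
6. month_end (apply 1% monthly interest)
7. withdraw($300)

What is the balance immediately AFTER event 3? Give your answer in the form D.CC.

After 1 (deposit($1000)): balance=$1000.00 total_interest=$0.00
After 2 (month_end (apply 1% monthly interest)): balance=$1010.00 total_interest=$10.00
After 3 (withdraw($300)): balance=$710.00 total_interest=$10.00

Answer: 710.00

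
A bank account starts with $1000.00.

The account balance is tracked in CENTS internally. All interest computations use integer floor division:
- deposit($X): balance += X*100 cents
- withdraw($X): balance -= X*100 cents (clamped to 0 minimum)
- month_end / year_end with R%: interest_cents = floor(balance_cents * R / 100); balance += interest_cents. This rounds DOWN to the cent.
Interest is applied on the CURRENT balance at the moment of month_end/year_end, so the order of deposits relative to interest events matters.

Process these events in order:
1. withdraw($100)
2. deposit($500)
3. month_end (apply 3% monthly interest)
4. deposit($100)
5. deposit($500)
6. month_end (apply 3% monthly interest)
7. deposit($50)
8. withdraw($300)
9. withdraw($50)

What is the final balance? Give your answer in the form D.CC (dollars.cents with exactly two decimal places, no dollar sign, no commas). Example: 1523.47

After 1 (withdraw($100)): balance=$900.00 total_interest=$0.00
After 2 (deposit($500)): balance=$1400.00 total_interest=$0.00
After 3 (month_end (apply 3% monthly interest)): balance=$1442.00 total_interest=$42.00
After 4 (deposit($100)): balance=$1542.00 total_interest=$42.00
After 5 (deposit($500)): balance=$2042.00 total_interest=$42.00
After 6 (month_end (apply 3% monthly interest)): balance=$2103.26 total_interest=$103.26
After 7 (deposit($50)): balance=$2153.26 total_interest=$103.26
After 8 (withdraw($300)): balance=$1853.26 total_interest=$103.26
After 9 (withdraw($50)): balance=$1803.26 total_interest=$103.26

Answer: 1803.26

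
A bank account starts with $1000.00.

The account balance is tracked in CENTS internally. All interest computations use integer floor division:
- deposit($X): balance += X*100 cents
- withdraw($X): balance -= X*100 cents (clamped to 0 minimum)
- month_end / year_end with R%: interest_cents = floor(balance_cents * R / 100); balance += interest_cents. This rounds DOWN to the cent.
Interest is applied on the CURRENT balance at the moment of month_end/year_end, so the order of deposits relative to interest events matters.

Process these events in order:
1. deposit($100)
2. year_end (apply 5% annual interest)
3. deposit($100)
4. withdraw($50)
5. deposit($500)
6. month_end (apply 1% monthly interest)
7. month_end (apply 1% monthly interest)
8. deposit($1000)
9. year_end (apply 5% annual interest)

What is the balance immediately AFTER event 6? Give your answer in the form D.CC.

After 1 (deposit($100)): balance=$1100.00 total_interest=$0.00
After 2 (year_end (apply 5% annual interest)): balance=$1155.00 total_interest=$55.00
After 3 (deposit($100)): balance=$1255.00 total_interest=$55.00
After 4 (withdraw($50)): balance=$1205.00 total_interest=$55.00
After 5 (deposit($500)): balance=$1705.00 total_interest=$55.00
After 6 (month_end (apply 1% monthly interest)): balance=$1722.05 total_interest=$72.05

Answer: 1722.05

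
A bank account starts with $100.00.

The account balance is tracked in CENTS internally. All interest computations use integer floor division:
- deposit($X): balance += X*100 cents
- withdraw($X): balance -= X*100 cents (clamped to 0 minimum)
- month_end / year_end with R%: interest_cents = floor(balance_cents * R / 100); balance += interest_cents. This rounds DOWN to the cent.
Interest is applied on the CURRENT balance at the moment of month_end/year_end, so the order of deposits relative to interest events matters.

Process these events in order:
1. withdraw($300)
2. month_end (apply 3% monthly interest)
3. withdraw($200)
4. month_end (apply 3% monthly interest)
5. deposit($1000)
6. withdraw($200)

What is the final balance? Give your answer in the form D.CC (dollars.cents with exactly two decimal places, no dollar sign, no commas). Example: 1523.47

Answer: 800.00

Derivation:
After 1 (withdraw($300)): balance=$0.00 total_interest=$0.00
After 2 (month_end (apply 3% monthly interest)): balance=$0.00 total_interest=$0.00
After 3 (withdraw($200)): balance=$0.00 total_interest=$0.00
After 4 (month_end (apply 3% monthly interest)): balance=$0.00 total_interest=$0.00
After 5 (deposit($1000)): balance=$1000.00 total_interest=$0.00
After 6 (withdraw($200)): balance=$800.00 total_interest=$0.00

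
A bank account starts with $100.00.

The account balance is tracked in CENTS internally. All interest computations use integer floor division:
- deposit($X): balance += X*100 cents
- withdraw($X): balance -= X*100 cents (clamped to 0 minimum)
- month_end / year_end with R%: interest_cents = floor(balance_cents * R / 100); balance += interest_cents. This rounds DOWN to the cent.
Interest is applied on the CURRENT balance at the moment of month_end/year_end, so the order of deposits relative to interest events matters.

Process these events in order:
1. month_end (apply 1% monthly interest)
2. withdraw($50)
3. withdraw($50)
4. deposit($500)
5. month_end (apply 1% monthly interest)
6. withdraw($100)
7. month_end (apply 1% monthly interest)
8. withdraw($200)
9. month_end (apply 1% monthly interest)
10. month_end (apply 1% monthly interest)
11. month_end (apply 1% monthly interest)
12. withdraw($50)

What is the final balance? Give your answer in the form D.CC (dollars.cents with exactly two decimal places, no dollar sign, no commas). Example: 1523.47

After 1 (month_end (apply 1% monthly interest)): balance=$101.00 total_interest=$1.00
After 2 (withdraw($50)): balance=$51.00 total_interest=$1.00
After 3 (withdraw($50)): balance=$1.00 total_interest=$1.00
After 4 (deposit($500)): balance=$501.00 total_interest=$1.00
After 5 (month_end (apply 1% monthly interest)): balance=$506.01 total_interest=$6.01
After 6 (withdraw($100)): balance=$406.01 total_interest=$6.01
After 7 (month_end (apply 1% monthly interest)): balance=$410.07 total_interest=$10.07
After 8 (withdraw($200)): balance=$210.07 total_interest=$10.07
After 9 (month_end (apply 1% monthly interest)): balance=$212.17 total_interest=$12.17
After 10 (month_end (apply 1% monthly interest)): balance=$214.29 total_interest=$14.29
After 11 (month_end (apply 1% monthly interest)): balance=$216.43 total_interest=$16.43
After 12 (withdraw($50)): balance=$166.43 total_interest=$16.43

Answer: 166.43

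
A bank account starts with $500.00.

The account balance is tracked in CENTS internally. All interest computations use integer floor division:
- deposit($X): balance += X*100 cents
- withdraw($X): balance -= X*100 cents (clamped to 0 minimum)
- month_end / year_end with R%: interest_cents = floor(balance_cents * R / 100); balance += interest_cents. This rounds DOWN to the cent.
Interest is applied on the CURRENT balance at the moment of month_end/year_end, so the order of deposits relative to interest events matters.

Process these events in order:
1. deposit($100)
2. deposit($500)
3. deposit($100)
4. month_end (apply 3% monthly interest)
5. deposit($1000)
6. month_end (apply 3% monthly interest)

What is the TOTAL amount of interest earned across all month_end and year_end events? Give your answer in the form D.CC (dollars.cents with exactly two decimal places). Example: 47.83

Answer: 103.08

Derivation:
After 1 (deposit($100)): balance=$600.00 total_interest=$0.00
After 2 (deposit($500)): balance=$1100.00 total_interest=$0.00
After 3 (deposit($100)): balance=$1200.00 total_interest=$0.00
After 4 (month_end (apply 3% monthly interest)): balance=$1236.00 total_interest=$36.00
After 5 (deposit($1000)): balance=$2236.00 total_interest=$36.00
After 6 (month_end (apply 3% monthly interest)): balance=$2303.08 total_interest=$103.08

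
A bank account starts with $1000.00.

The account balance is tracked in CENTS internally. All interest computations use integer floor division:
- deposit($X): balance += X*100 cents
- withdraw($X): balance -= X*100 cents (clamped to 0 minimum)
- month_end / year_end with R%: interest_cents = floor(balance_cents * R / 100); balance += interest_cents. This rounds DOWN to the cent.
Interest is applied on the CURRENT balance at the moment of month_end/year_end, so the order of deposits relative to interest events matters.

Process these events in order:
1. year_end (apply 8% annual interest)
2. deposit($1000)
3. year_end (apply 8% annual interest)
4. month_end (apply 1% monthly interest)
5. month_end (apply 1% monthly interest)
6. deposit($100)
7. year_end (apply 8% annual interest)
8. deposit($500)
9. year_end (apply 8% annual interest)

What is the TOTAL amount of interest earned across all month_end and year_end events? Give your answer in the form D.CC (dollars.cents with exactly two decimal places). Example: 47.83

After 1 (year_end (apply 8% annual interest)): balance=$1080.00 total_interest=$80.00
After 2 (deposit($1000)): balance=$2080.00 total_interest=$80.00
After 3 (year_end (apply 8% annual interest)): balance=$2246.40 total_interest=$246.40
After 4 (month_end (apply 1% monthly interest)): balance=$2268.86 total_interest=$268.86
After 5 (month_end (apply 1% monthly interest)): balance=$2291.54 total_interest=$291.54
After 6 (deposit($100)): balance=$2391.54 total_interest=$291.54
After 7 (year_end (apply 8% annual interest)): balance=$2582.86 total_interest=$482.86
After 8 (deposit($500)): balance=$3082.86 total_interest=$482.86
After 9 (year_end (apply 8% annual interest)): balance=$3329.48 total_interest=$729.48

Answer: 729.48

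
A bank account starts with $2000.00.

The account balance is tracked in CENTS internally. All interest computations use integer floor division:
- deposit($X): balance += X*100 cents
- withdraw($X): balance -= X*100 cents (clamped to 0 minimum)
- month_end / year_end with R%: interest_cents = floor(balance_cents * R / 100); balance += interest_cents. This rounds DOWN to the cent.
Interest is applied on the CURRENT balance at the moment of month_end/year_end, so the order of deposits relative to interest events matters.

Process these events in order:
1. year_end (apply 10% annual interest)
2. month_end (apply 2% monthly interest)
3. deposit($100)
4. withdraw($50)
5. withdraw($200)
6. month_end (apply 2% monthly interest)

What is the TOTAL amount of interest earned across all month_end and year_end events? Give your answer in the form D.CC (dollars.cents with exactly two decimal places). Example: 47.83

Answer: 285.88

Derivation:
After 1 (year_end (apply 10% annual interest)): balance=$2200.00 total_interest=$200.00
After 2 (month_end (apply 2% monthly interest)): balance=$2244.00 total_interest=$244.00
After 3 (deposit($100)): balance=$2344.00 total_interest=$244.00
After 4 (withdraw($50)): balance=$2294.00 total_interest=$244.00
After 5 (withdraw($200)): balance=$2094.00 total_interest=$244.00
After 6 (month_end (apply 2% monthly interest)): balance=$2135.88 total_interest=$285.88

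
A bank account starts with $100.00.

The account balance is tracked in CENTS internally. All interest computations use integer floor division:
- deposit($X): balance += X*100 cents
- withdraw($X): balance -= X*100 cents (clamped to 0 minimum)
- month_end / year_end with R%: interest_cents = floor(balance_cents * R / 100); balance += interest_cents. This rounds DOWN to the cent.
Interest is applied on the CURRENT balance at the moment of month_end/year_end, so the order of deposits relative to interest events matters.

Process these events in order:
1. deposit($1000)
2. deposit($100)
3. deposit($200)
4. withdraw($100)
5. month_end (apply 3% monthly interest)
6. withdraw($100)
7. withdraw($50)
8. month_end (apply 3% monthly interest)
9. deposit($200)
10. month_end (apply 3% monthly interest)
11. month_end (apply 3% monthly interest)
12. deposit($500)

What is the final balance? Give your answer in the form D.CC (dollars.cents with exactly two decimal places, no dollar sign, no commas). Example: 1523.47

Answer: 2011.43

Derivation:
After 1 (deposit($1000)): balance=$1100.00 total_interest=$0.00
After 2 (deposit($100)): balance=$1200.00 total_interest=$0.00
After 3 (deposit($200)): balance=$1400.00 total_interest=$0.00
After 4 (withdraw($100)): balance=$1300.00 total_interest=$0.00
After 5 (month_end (apply 3% monthly interest)): balance=$1339.00 total_interest=$39.00
After 6 (withdraw($100)): balance=$1239.00 total_interest=$39.00
After 7 (withdraw($50)): balance=$1189.00 total_interest=$39.00
After 8 (month_end (apply 3% monthly interest)): balance=$1224.67 total_interest=$74.67
After 9 (deposit($200)): balance=$1424.67 total_interest=$74.67
After 10 (month_end (apply 3% monthly interest)): balance=$1467.41 total_interest=$117.41
After 11 (month_end (apply 3% monthly interest)): balance=$1511.43 total_interest=$161.43
After 12 (deposit($500)): balance=$2011.43 total_interest=$161.43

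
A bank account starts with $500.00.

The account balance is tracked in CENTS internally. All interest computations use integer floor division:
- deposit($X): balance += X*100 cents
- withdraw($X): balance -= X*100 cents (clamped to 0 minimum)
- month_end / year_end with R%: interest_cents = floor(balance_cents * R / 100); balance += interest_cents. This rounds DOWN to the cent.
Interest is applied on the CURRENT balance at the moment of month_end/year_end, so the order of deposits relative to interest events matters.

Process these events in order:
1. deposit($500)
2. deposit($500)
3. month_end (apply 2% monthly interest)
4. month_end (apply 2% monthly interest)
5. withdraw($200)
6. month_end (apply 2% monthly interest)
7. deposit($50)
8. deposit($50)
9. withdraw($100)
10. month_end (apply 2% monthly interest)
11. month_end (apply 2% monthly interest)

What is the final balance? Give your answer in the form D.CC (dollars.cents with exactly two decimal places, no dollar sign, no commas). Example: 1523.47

After 1 (deposit($500)): balance=$1000.00 total_interest=$0.00
After 2 (deposit($500)): balance=$1500.00 total_interest=$0.00
After 3 (month_end (apply 2% monthly interest)): balance=$1530.00 total_interest=$30.00
After 4 (month_end (apply 2% monthly interest)): balance=$1560.60 total_interest=$60.60
After 5 (withdraw($200)): balance=$1360.60 total_interest=$60.60
After 6 (month_end (apply 2% monthly interest)): balance=$1387.81 total_interest=$87.81
After 7 (deposit($50)): balance=$1437.81 total_interest=$87.81
After 8 (deposit($50)): balance=$1487.81 total_interest=$87.81
After 9 (withdraw($100)): balance=$1387.81 total_interest=$87.81
After 10 (month_end (apply 2% monthly interest)): balance=$1415.56 total_interest=$115.56
After 11 (month_end (apply 2% monthly interest)): balance=$1443.87 total_interest=$143.87

Answer: 1443.87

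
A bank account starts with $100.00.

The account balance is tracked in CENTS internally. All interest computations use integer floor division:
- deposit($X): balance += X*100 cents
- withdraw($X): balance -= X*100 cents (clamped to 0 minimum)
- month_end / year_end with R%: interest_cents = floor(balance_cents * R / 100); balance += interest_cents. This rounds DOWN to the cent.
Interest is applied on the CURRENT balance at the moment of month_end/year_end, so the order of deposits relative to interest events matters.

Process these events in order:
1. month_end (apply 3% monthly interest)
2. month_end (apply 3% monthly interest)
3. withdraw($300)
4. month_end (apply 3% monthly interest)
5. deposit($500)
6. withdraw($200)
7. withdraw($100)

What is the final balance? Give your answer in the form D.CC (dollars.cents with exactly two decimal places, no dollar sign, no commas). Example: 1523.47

Answer: 200.00

Derivation:
After 1 (month_end (apply 3% monthly interest)): balance=$103.00 total_interest=$3.00
After 2 (month_end (apply 3% monthly interest)): balance=$106.09 total_interest=$6.09
After 3 (withdraw($300)): balance=$0.00 total_interest=$6.09
After 4 (month_end (apply 3% monthly interest)): balance=$0.00 total_interest=$6.09
After 5 (deposit($500)): balance=$500.00 total_interest=$6.09
After 6 (withdraw($200)): balance=$300.00 total_interest=$6.09
After 7 (withdraw($100)): balance=$200.00 total_interest=$6.09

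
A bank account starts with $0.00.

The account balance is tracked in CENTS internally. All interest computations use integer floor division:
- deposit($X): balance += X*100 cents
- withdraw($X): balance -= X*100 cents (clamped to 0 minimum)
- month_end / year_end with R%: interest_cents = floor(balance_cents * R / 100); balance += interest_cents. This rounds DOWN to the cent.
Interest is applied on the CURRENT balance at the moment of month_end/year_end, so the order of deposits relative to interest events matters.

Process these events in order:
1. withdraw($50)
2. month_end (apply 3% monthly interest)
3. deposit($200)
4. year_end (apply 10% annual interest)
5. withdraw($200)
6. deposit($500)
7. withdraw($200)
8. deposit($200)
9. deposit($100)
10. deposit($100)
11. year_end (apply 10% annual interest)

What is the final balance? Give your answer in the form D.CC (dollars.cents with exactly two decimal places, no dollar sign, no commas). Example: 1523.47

Answer: 792.00

Derivation:
After 1 (withdraw($50)): balance=$0.00 total_interest=$0.00
After 2 (month_end (apply 3% monthly interest)): balance=$0.00 total_interest=$0.00
After 3 (deposit($200)): balance=$200.00 total_interest=$0.00
After 4 (year_end (apply 10% annual interest)): balance=$220.00 total_interest=$20.00
After 5 (withdraw($200)): balance=$20.00 total_interest=$20.00
After 6 (deposit($500)): balance=$520.00 total_interest=$20.00
After 7 (withdraw($200)): balance=$320.00 total_interest=$20.00
After 8 (deposit($200)): balance=$520.00 total_interest=$20.00
After 9 (deposit($100)): balance=$620.00 total_interest=$20.00
After 10 (deposit($100)): balance=$720.00 total_interest=$20.00
After 11 (year_end (apply 10% annual interest)): balance=$792.00 total_interest=$92.00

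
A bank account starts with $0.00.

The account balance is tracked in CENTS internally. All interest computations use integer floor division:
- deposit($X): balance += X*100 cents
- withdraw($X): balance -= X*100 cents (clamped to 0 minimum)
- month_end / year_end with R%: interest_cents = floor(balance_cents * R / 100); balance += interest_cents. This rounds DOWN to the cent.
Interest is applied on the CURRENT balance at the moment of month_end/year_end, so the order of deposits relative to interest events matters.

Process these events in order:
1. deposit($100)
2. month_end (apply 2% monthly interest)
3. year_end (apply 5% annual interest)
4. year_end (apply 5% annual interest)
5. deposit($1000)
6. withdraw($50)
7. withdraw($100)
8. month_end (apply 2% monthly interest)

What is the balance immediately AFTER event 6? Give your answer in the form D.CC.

Answer: 1062.45

Derivation:
After 1 (deposit($100)): balance=$100.00 total_interest=$0.00
After 2 (month_end (apply 2% monthly interest)): balance=$102.00 total_interest=$2.00
After 3 (year_end (apply 5% annual interest)): balance=$107.10 total_interest=$7.10
After 4 (year_end (apply 5% annual interest)): balance=$112.45 total_interest=$12.45
After 5 (deposit($1000)): balance=$1112.45 total_interest=$12.45
After 6 (withdraw($50)): balance=$1062.45 total_interest=$12.45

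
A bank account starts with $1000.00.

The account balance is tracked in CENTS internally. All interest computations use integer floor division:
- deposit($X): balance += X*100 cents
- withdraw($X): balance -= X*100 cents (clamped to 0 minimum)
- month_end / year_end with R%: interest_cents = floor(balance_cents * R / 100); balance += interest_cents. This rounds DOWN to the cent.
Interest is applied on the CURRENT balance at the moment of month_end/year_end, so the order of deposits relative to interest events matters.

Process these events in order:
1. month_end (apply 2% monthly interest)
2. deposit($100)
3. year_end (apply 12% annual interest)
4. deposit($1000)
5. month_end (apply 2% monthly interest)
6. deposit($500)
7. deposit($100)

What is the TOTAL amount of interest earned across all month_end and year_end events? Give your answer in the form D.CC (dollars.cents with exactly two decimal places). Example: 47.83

Answer: 199.48

Derivation:
After 1 (month_end (apply 2% monthly interest)): balance=$1020.00 total_interest=$20.00
After 2 (deposit($100)): balance=$1120.00 total_interest=$20.00
After 3 (year_end (apply 12% annual interest)): balance=$1254.40 total_interest=$154.40
After 4 (deposit($1000)): balance=$2254.40 total_interest=$154.40
After 5 (month_end (apply 2% monthly interest)): balance=$2299.48 total_interest=$199.48
After 6 (deposit($500)): balance=$2799.48 total_interest=$199.48
After 7 (deposit($100)): balance=$2899.48 total_interest=$199.48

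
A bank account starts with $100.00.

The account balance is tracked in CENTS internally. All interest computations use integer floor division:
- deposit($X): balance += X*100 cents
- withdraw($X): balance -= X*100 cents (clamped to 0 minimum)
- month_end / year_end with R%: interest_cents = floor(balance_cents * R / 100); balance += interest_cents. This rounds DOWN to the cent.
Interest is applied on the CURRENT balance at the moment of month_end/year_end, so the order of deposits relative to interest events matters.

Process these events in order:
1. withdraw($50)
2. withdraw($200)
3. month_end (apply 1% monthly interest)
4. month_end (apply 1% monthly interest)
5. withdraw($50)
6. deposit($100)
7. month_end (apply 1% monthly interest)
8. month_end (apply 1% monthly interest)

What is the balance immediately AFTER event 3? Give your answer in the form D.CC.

After 1 (withdraw($50)): balance=$50.00 total_interest=$0.00
After 2 (withdraw($200)): balance=$0.00 total_interest=$0.00
After 3 (month_end (apply 1% monthly interest)): balance=$0.00 total_interest=$0.00

Answer: 0.00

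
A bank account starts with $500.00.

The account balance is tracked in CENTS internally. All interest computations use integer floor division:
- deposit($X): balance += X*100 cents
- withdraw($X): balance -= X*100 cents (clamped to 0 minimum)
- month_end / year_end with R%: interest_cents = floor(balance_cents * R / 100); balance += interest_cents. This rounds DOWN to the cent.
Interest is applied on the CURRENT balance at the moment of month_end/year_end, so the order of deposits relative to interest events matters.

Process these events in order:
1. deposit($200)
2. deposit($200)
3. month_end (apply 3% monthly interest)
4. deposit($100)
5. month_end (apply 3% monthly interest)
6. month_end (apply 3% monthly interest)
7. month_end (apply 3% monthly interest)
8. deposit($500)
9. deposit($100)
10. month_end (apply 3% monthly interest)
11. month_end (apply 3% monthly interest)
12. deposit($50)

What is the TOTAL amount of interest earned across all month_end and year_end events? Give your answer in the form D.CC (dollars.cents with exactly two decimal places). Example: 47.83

After 1 (deposit($200)): balance=$700.00 total_interest=$0.00
After 2 (deposit($200)): balance=$900.00 total_interest=$0.00
After 3 (month_end (apply 3% monthly interest)): balance=$927.00 total_interest=$27.00
After 4 (deposit($100)): balance=$1027.00 total_interest=$27.00
After 5 (month_end (apply 3% monthly interest)): balance=$1057.81 total_interest=$57.81
After 6 (month_end (apply 3% monthly interest)): balance=$1089.54 total_interest=$89.54
After 7 (month_end (apply 3% monthly interest)): balance=$1122.22 total_interest=$122.22
After 8 (deposit($500)): balance=$1622.22 total_interest=$122.22
After 9 (deposit($100)): balance=$1722.22 total_interest=$122.22
After 10 (month_end (apply 3% monthly interest)): balance=$1773.88 total_interest=$173.88
After 11 (month_end (apply 3% monthly interest)): balance=$1827.09 total_interest=$227.09
After 12 (deposit($50)): balance=$1877.09 total_interest=$227.09

Answer: 227.09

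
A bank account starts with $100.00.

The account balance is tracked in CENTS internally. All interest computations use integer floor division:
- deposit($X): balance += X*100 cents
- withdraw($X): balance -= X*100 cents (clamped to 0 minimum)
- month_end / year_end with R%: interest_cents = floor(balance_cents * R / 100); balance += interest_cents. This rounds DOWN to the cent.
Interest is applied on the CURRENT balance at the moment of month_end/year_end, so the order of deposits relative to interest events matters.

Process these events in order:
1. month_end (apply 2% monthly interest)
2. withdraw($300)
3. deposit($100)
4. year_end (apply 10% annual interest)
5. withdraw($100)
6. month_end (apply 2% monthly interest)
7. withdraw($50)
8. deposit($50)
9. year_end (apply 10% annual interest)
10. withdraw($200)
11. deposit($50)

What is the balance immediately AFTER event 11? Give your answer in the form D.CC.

After 1 (month_end (apply 2% monthly interest)): balance=$102.00 total_interest=$2.00
After 2 (withdraw($300)): balance=$0.00 total_interest=$2.00
After 3 (deposit($100)): balance=$100.00 total_interest=$2.00
After 4 (year_end (apply 10% annual interest)): balance=$110.00 total_interest=$12.00
After 5 (withdraw($100)): balance=$10.00 total_interest=$12.00
After 6 (month_end (apply 2% monthly interest)): balance=$10.20 total_interest=$12.20
After 7 (withdraw($50)): balance=$0.00 total_interest=$12.20
After 8 (deposit($50)): balance=$50.00 total_interest=$12.20
After 9 (year_end (apply 10% annual interest)): balance=$55.00 total_interest=$17.20
After 10 (withdraw($200)): balance=$0.00 total_interest=$17.20
After 11 (deposit($50)): balance=$50.00 total_interest=$17.20

Answer: 50.00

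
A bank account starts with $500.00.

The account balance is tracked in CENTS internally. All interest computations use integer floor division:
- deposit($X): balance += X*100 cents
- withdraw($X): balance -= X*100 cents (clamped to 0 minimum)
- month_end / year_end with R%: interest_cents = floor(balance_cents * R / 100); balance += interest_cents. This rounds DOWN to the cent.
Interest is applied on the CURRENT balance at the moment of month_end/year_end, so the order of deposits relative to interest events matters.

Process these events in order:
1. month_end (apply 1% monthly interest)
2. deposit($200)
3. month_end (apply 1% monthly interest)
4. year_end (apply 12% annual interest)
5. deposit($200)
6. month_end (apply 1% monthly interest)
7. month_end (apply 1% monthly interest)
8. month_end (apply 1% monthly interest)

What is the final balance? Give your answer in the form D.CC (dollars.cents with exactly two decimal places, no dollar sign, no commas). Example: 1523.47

Answer: 1027.70

Derivation:
After 1 (month_end (apply 1% monthly interest)): balance=$505.00 total_interest=$5.00
After 2 (deposit($200)): balance=$705.00 total_interest=$5.00
After 3 (month_end (apply 1% monthly interest)): balance=$712.05 total_interest=$12.05
After 4 (year_end (apply 12% annual interest)): balance=$797.49 total_interest=$97.49
After 5 (deposit($200)): balance=$997.49 total_interest=$97.49
After 6 (month_end (apply 1% monthly interest)): balance=$1007.46 total_interest=$107.46
After 7 (month_end (apply 1% monthly interest)): balance=$1017.53 total_interest=$117.53
After 8 (month_end (apply 1% monthly interest)): balance=$1027.70 total_interest=$127.70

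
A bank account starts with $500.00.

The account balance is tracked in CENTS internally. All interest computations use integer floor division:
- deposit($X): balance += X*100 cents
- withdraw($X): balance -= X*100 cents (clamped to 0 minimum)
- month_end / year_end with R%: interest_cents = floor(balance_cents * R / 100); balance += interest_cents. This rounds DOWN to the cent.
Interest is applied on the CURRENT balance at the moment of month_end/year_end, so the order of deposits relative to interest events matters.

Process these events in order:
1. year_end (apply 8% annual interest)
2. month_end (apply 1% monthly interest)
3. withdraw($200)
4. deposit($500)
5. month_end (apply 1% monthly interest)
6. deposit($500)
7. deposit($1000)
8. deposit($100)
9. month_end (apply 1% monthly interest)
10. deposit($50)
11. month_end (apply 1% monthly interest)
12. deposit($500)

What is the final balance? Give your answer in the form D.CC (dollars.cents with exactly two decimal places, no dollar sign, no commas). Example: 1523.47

After 1 (year_end (apply 8% annual interest)): balance=$540.00 total_interest=$40.00
After 2 (month_end (apply 1% monthly interest)): balance=$545.40 total_interest=$45.40
After 3 (withdraw($200)): balance=$345.40 total_interest=$45.40
After 4 (deposit($500)): balance=$845.40 total_interest=$45.40
After 5 (month_end (apply 1% monthly interest)): balance=$853.85 total_interest=$53.85
After 6 (deposit($500)): balance=$1353.85 total_interest=$53.85
After 7 (deposit($1000)): balance=$2353.85 total_interest=$53.85
After 8 (deposit($100)): balance=$2453.85 total_interest=$53.85
After 9 (month_end (apply 1% monthly interest)): balance=$2478.38 total_interest=$78.38
After 10 (deposit($50)): balance=$2528.38 total_interest=$78.38
After 11 (month_end (apply 1% monthly interest)): balance=$2553.66 total_interest=$103.66
After 12 (deposit($500)): balance=$3053.66 total_interest=$103.66

Answer: 3053.66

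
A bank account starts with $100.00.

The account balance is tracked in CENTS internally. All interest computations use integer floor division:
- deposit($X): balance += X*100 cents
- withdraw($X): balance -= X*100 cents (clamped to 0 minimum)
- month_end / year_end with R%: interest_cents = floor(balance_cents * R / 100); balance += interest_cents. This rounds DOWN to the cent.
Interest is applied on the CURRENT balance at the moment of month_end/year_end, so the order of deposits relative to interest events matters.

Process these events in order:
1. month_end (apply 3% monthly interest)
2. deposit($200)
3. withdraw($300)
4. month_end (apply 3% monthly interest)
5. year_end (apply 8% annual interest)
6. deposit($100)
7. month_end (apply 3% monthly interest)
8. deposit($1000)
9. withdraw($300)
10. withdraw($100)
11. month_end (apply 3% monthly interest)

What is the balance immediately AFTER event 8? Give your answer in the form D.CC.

Answer: 1106.42

Derivation:
After 1 (month_end (apply 3% monthly interest)): balance=$103.00 total_interest=$3.00
After 2 (deposit($200)): balance=$303.00 total_interest=$3.00
After 3 (withdraw($300)): balance=$3.00 total_interest=$3.00
After 4 (month_end (apply 3% monthly interest)): balance=$3.09 total_interest=$3.09
After 5 (year_end (apply 8% annual interest)): balance=$3.33 total_interest=$3.33
After 6 (deposit($100)): balance=$103.33 total_interest=$3.33
After 7 (month_end (apply 3% monthly interest)): balance=$106.42 total_interest=$6.42
After 8 (deposit($1000)): balance=$1106.42 total_interest=$6.42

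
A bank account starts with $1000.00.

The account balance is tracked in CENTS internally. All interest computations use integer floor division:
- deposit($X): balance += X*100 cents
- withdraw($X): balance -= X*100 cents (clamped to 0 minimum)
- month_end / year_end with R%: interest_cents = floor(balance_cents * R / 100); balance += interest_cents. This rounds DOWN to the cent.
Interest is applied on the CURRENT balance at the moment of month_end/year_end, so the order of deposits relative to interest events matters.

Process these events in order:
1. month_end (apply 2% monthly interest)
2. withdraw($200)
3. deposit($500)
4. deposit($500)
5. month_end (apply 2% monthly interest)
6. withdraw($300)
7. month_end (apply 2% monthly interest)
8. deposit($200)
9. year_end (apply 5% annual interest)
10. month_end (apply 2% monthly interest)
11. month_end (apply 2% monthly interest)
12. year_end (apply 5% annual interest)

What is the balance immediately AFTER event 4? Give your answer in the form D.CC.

After 1 (month_end (apply 2% monthly interest)): balance=$1020.00 total_interest=$20.00
After 2 (withdraw($200)): balance=$820.00 total_interest=$20.00
After 3 (deposit($500)): balance=$1320.00 total_interest=$20.00
After 4 (deposit($500)): balance=$1820.00 total_interest=$20.00

Answer: 1820.00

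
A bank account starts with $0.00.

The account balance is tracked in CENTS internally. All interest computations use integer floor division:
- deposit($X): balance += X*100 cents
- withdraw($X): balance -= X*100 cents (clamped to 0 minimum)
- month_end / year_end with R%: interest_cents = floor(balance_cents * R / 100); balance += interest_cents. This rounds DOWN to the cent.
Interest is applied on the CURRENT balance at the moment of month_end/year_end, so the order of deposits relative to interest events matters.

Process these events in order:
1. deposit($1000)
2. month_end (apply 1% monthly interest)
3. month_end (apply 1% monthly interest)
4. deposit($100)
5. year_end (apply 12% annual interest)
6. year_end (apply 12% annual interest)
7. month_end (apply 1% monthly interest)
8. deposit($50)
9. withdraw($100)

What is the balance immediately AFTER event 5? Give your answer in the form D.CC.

Answer: 1254.51

Derivation:
After 1 (deposit($1000)): balance=$1000.00 total_interest=$0.00
After 2 (month_end (apply 1% monthly interest)): balance=$1010.00 total_interest=$10.00
After 3 (month_end (apply 1% monthly interest)): balance=$1020.10 total_interest=$20.10
After 4 (deposit($100)): balance=$1120.10 total_interest=$20.10
After 5 (year_end (apply 12% annual interest)): balance=$1254.51 total_interest=$154.51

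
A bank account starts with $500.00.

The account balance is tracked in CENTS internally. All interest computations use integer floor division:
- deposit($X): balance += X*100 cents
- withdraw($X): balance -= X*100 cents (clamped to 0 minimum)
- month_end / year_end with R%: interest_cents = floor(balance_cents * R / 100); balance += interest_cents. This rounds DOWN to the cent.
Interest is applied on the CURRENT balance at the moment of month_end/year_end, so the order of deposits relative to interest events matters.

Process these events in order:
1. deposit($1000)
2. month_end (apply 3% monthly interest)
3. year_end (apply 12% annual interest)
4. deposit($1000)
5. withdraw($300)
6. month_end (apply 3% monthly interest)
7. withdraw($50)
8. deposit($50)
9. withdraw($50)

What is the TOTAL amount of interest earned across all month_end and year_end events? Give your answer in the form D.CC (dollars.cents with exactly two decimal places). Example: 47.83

Answer: 303.31

Derivation:
After 1 (deposit($1000)): balance=$1500.00 total_interest=$0.00
After 2 (month_end (apply 3% monthly interest)): balance=$1545.00 total_interest=$45.00
After 3 (year_end (apply 12% annual interest)): balance=$1730.40 total_interest=$230.40
After 4 (deposit($1000)): balance=$2730.40 total_interest=$230.40
After 5 (withdraw($300)): balance=$2430.40 total_interest=$230.40
After 6 (month_end (apply 3% monthly interest)): balance=$2503.31 total_interest=$303.31
After 7 (withdraw($50)): balance=$2453.31 total_interest=$303.31
After 8 (deposit($50)): balance=$2503.31 total_interest=$303.31
After 9 (withdraw($50)): balance=$2453.31 total_interest=$303.31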